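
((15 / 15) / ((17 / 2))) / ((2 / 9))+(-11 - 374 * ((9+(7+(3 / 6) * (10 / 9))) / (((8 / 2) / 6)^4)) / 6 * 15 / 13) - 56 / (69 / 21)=-492487149 / 81328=-6055.57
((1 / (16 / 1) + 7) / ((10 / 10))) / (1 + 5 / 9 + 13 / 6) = 1017 / 536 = 1.90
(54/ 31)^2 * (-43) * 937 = -117488556/ 961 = -122256.56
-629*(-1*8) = 5032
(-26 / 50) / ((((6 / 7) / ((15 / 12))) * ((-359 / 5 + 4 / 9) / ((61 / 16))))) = 1281 / 31616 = 0.04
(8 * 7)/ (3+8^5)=56/ 32771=0.00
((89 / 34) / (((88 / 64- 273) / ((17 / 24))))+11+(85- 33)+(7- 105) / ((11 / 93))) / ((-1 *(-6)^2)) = 21.27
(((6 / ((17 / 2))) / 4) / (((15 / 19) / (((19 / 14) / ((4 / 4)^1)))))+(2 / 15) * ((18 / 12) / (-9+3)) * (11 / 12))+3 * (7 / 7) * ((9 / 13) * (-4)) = -4474789 / 556920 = -8.03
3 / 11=0.27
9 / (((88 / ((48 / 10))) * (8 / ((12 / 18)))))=9 / 220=0.04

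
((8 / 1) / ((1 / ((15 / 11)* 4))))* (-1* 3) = -1440 / 11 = -130.91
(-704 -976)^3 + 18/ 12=-4741631998.50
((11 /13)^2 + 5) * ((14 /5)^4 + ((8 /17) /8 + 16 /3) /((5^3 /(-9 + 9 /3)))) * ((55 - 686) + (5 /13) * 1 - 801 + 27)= -2294226761904 /4668625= -491413.80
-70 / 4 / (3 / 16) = -280 / 3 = -93.33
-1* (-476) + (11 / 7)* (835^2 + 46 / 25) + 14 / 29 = 5562802199 / 5075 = 1096118.66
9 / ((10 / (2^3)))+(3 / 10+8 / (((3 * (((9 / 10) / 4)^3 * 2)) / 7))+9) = 3656171 / 4374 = 835.89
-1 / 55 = -0.02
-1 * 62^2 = -3844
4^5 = 1024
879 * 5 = 4395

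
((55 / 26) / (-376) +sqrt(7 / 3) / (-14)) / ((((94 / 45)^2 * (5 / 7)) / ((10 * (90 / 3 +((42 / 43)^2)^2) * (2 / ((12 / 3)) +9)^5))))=-88311451322094975 * sqrt(21) / 483336410176-7846132790539976625 / 181734490226176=-880466.02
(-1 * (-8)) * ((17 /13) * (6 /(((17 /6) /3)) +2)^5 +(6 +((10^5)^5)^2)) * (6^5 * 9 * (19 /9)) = 128333156889600000000000000000000000000000000068248099665354240 /1085773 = 118195200000000000000000000000000000000000000000000000000.00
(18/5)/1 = 18/5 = 3.60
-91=-91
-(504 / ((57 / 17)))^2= -8156736 / 361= -22594.84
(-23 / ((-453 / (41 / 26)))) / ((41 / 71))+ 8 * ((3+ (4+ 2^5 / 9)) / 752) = 208369 / 830349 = 0.25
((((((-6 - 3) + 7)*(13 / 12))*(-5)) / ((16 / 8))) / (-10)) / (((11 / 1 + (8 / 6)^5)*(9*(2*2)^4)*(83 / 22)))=-0.00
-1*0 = 0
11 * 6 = 66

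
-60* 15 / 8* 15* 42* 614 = -43517250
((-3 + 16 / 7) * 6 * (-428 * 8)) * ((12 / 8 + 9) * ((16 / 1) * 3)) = 7395840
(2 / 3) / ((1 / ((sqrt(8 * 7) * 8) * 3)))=32 * sqrt(14)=119.73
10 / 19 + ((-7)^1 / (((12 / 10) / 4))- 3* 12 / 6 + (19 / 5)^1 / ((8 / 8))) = -7127 / 285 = -25.01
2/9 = 0.22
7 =7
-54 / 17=-3.18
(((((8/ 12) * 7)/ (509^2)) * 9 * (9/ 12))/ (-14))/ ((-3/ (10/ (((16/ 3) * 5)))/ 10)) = 45/ 4145296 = 0.00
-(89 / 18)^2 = -7921 / 324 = -24.45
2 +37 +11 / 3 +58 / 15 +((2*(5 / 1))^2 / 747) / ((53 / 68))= 46.71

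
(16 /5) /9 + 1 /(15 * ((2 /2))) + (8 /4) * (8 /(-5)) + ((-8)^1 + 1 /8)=-767 /72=-10.65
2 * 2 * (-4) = -16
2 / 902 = 1 / 451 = 0.00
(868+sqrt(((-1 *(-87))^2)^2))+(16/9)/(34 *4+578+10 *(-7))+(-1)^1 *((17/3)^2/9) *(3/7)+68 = 36964600/4347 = 8503.47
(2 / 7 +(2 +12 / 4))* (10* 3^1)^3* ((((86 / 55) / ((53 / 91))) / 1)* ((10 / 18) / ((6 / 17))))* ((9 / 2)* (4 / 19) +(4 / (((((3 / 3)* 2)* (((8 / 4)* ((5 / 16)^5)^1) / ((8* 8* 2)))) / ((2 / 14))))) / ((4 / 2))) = 326157474654128 / 176225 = 1850801388.31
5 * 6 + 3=33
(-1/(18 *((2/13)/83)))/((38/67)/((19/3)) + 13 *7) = -72293/219708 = -0.33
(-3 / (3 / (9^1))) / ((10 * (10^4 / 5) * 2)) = -9 / 40000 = -0.00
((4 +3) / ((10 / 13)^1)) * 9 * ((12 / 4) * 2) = 2457 / 5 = 491.40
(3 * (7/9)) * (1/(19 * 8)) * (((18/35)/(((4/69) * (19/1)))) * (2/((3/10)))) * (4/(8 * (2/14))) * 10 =2415/1444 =1.67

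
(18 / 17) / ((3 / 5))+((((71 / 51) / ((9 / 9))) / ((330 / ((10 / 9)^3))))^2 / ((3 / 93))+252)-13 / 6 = 251.60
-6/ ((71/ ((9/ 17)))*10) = -27/ 6035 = -0.00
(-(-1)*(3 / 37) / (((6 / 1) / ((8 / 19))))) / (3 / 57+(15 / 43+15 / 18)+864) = 1032 / 156931097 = 0.00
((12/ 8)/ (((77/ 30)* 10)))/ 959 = 9/ 147686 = 0.00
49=49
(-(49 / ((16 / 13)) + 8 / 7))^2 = 21040569 / 12544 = 1677.34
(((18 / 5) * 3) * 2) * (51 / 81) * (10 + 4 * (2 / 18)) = 6392 / 45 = 142.04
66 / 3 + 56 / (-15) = 274 / 15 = 18.27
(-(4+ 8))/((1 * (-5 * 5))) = 12/25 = 0.48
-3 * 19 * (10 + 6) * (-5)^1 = 4560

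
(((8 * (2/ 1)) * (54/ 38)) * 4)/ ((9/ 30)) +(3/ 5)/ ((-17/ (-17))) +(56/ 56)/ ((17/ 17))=28952/ 95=304.76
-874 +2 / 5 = -4368 / 5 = -873.60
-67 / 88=-0.76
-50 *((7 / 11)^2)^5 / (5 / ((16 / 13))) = -45196039840 / 337186519813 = -0.13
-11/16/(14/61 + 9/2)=-671/4616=-0.15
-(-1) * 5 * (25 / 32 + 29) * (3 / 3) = 148.91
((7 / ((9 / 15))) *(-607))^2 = 451350025 / 9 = 50150002.78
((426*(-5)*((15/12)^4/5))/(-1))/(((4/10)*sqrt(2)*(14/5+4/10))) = 574.55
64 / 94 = 32 / 47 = 0.68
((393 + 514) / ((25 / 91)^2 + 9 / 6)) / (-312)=-1.85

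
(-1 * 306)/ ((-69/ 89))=9078/ 23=394.70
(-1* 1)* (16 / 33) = -16 / 33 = -0.48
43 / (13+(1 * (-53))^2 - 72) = 43 / 2750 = 0.02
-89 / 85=-1.05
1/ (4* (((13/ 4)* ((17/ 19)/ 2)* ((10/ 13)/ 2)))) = 38/ 85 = 0.45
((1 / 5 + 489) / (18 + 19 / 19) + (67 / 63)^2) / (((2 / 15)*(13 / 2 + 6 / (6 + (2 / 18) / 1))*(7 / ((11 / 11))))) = 557404595 / 144814257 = 3.85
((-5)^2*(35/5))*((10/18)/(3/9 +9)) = 125/12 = 10.42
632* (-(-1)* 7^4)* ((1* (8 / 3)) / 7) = 1734208 / 3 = 578069.33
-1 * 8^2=-64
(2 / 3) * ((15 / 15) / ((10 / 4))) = 4 / 15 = 0.27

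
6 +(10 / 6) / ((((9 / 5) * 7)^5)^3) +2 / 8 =73311061047835911222646188025 / 11729769767653745697967140084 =6.25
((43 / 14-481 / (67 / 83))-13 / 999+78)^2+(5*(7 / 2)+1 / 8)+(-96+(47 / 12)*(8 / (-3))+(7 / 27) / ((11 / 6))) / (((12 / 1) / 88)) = 464093629486915367 / 1756170383688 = 264264.58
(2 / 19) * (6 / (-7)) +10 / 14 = 0.62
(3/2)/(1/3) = 9/2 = 4.50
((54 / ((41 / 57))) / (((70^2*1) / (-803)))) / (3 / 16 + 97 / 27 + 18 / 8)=-266936472 / 130836125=-2.04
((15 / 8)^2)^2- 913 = -900.64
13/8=1.62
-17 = -17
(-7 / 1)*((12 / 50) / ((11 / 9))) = -378 / 275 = -1.37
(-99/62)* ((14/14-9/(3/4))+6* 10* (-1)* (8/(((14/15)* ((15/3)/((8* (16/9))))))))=1021383/434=2353.42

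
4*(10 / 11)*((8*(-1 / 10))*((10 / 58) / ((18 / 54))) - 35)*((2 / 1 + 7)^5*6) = -14554397520 / 319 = -45625070.60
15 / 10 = 3 / 2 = 1.50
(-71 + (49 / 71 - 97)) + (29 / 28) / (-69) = -22952287 / 137172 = -167.32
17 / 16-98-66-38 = -3215 / 16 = -200.94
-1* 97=-97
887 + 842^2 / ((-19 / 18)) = -670763.11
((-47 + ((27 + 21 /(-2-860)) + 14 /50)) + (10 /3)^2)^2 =2803678987561 /37616602500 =74.53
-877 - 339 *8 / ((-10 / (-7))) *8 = -80321 / 5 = -16064.20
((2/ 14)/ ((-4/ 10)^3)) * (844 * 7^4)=-9046625/ 2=-4523312.50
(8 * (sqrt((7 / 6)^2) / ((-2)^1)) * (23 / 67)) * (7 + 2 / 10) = -3864 / 335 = -11.53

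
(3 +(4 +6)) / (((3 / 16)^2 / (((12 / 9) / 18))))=6656 / 243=27.39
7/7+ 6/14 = 1.43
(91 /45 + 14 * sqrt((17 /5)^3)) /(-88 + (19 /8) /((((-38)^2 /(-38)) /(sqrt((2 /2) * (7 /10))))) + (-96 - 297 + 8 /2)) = -58125312 * sqrt(85) /2912371165 - 2469376 /582474233 + 1456 * sqrt(70) /26211340485 + 3808 * sqrt(238) /2912371165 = -0.19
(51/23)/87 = 17/667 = 0.03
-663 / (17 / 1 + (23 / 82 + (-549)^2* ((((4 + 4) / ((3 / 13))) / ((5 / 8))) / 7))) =-146370 / 527254631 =-0.00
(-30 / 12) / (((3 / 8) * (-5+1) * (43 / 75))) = 125 / 43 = 2.91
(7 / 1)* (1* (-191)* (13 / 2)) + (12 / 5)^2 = -434237 / 50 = -8684.74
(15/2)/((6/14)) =35/2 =17.50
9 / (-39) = -3 / 13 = -0.23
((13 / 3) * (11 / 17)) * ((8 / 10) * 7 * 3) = 4004 / 85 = 47.11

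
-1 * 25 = -25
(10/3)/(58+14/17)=17/300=0.06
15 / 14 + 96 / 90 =449 / 210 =2.14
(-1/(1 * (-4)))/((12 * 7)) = 1/336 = 0.00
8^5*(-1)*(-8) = 262144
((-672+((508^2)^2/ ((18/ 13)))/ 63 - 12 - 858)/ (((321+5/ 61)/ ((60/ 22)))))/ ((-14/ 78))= -1716368439949150/ 47505843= -36129628.10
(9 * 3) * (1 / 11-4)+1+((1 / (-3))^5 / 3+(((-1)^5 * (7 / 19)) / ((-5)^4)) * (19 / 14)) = -1047959269 / 10023750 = -104.55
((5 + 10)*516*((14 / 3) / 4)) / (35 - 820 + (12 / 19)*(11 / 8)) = -343140 / 29797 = -11.52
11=11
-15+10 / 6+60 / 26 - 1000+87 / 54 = -236203 / 234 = -1009.41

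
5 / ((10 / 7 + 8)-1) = 35 / 59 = 0.59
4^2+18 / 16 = 137 / 8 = 17.12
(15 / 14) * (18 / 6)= 45 / 14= 3.21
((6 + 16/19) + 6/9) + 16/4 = 656/57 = 11.51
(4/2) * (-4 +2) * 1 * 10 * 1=-40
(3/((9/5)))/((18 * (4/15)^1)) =25/72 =0.35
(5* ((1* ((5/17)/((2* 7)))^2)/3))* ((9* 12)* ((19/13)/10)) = 0.01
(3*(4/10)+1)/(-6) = -11/30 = -0.37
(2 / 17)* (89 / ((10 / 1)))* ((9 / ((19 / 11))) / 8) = 8811 / 12920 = 0.68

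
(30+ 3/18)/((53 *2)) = 181/636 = 0.28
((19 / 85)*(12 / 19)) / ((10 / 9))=54 / 425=0.13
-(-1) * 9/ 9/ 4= 0.25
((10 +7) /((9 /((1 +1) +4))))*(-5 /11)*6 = -340 /11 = -30.91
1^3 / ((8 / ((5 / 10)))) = 1 / 16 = 0.06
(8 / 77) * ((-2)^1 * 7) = -1.45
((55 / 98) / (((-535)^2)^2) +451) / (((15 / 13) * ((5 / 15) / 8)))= 37657465332487572 / 4014312780625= 9380.80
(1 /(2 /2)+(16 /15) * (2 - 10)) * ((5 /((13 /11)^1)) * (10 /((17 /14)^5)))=-6685152320 /55374423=-120.73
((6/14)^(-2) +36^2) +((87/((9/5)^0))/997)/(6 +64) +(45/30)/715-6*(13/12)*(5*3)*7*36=-1044987538544/44909865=-23268.55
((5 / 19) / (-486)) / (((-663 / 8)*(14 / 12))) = 40 / 7142499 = 0.00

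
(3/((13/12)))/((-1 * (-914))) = 18/5941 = 0.00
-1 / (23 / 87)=-87 / 23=-3.78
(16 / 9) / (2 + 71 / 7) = 112 / 765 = 0.15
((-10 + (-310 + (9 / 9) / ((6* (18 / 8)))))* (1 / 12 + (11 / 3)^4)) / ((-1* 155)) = 253054529 / 677970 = 373.25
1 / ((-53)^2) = 1 / 2809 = 0.00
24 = 24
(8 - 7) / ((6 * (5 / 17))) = 17 / 30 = 0.57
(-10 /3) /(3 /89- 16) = 890 /4263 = 0.21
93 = 93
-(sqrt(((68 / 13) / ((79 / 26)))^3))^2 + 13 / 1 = 3894051 / 493039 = 7.90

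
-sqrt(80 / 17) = -4 * sqrt(85) / 17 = -2.17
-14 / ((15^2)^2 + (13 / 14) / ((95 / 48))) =-9310 / 33665937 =-0.00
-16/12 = -4/3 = -1.33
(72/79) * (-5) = -360/79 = -4.56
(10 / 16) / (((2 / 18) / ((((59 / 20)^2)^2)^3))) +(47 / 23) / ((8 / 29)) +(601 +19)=368388436481183272394367 / 150732800000000000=2443983.24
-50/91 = -0.55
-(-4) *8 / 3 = 10.67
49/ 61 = 0.80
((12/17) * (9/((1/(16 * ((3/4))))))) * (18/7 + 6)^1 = 77760/119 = 653.45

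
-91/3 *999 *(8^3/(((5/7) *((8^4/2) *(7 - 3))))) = -212121/80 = -2651.51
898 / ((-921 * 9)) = -898 / 8289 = -0.11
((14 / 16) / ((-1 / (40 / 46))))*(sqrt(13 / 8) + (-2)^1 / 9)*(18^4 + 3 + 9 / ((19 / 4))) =23270765 / 1311-69812295*sqrt(26) / 3496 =-84072.91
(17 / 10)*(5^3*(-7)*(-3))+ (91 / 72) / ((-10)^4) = 4462.50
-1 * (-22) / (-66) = -1 / 3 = -0.33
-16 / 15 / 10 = -8 / 75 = -0.11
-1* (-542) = 542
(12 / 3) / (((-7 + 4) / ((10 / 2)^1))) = -20 / 3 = -6.67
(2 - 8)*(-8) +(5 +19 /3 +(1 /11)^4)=2606101 /43923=59.33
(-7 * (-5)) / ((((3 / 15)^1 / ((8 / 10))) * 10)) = 14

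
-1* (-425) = 425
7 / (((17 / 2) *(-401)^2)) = 14 / 2733617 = 0.00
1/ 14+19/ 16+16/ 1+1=2045/ 112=18.26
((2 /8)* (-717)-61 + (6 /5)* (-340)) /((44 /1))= -2593 /176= -14.73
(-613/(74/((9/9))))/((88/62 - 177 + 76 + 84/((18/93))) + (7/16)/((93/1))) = -456072/18412051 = -0.02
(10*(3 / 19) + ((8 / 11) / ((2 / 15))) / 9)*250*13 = 4452500 / 627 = 7101.28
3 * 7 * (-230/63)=-230/3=-76.67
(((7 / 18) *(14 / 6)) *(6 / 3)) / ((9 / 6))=98 / 81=1.21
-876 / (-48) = 18.25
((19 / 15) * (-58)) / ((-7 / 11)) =12122 / 105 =115.45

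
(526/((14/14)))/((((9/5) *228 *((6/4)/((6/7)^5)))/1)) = 126240/319333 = 0.40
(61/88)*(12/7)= 183/154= 1.19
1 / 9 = 0.11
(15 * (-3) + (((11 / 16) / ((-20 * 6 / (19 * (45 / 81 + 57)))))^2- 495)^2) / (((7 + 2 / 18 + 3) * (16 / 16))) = 1157203997123775211921 / 56344801443840000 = 20537.90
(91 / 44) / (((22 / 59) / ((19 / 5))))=102011 / 4840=21.08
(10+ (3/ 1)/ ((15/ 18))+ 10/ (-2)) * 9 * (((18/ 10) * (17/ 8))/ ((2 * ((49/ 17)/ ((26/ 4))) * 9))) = 1453959/ 39200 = 37.09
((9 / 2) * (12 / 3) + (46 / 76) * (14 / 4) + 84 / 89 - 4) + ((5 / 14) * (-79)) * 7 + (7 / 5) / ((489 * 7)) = -2984069281 / 16537980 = -180.44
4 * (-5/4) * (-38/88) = 95/44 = 2.16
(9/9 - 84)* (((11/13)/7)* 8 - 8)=53120/91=583.74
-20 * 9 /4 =-45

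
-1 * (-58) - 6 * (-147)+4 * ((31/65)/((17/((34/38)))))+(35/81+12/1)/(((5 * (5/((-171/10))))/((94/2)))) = 300345803/555750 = 540.43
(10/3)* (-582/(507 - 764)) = 1940/257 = 7.55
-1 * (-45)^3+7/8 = 729007/8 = 91125.88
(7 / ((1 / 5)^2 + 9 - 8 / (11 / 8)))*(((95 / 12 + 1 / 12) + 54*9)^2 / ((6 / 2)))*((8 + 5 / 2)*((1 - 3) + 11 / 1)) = 7398866475 / 443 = 16701730.19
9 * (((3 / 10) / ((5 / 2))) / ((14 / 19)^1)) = 513 / 350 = 1.47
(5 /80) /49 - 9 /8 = -881 /784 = -1.12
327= 327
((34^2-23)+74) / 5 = 241.40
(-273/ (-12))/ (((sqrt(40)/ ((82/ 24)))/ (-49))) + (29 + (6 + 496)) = 531-182819 *sqrt(10)/ 960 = -71.21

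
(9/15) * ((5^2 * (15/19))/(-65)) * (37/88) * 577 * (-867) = 832931235/21736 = 38320.35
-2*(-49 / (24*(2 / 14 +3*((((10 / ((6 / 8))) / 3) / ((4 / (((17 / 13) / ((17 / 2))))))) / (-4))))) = 4459 / 16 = 278.69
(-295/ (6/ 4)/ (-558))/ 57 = 295/ 47709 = 0.01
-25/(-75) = 1/3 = 0.33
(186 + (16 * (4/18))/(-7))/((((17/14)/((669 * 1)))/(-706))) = -3679640936/51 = -72149822.27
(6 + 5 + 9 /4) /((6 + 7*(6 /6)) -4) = 1.47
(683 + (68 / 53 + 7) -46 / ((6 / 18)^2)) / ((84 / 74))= 271876 / 1113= 244.27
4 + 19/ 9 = 55/ 9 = 6.11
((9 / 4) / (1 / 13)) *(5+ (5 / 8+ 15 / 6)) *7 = 53235 / 32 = 1663.59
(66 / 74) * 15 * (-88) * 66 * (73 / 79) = -209872080 / 2923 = -71800.23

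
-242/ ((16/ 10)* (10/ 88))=-1331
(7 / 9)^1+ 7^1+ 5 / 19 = 1375 / 171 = 8.04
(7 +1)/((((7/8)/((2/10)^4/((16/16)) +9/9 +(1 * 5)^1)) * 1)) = 54.87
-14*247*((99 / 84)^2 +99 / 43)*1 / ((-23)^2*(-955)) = 30737421 / 1216509560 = 0.03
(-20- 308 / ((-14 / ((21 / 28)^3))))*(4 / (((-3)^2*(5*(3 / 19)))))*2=-6517 / 540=-12.07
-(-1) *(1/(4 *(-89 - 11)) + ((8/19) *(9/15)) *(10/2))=9581/7600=1.26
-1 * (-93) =93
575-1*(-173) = 748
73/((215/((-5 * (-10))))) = 730/43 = 16.98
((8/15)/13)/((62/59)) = 236/6045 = 0.04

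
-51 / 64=-0.80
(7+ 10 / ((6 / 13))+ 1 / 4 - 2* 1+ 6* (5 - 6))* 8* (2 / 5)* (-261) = -87348 / 5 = -17469.60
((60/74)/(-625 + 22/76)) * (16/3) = -6080/878343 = -0.01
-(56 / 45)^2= -3136 / 2025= -1.55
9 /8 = 1.12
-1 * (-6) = 6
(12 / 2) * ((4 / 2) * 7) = 84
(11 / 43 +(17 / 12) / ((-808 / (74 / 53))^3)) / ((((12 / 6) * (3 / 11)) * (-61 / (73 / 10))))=-1040545722399785459 / 18539690985016519680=-0.06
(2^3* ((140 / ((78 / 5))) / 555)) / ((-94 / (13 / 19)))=-280 / 297369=-0.00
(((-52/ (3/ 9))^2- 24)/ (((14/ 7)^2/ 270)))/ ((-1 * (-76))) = 21592.89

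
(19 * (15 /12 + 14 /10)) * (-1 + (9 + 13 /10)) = 93651 /200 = 468.26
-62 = -62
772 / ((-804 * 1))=-193 / 201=-0.96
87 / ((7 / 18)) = 1566 / 7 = 223.71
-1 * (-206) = 206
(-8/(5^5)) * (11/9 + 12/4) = -304/28125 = -0.01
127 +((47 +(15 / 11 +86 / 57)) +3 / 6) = 222425 / 1254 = 177.37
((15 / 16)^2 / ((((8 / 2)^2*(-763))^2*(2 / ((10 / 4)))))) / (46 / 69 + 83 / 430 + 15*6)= 725625 / 8943756420186112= 0.00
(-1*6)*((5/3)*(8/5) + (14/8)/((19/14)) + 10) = -1591/19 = -83.74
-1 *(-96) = 96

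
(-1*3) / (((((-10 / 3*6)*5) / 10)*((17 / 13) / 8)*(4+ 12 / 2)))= 78 / 425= 0.18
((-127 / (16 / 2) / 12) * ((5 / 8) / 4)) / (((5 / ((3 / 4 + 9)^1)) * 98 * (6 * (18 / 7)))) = -1651 / 6193152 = -0.00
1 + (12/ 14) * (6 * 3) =115/ 7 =16.43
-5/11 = -0.45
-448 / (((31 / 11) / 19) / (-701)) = 65636032 / 31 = 2117291.35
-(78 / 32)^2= -1521 / 256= -5.94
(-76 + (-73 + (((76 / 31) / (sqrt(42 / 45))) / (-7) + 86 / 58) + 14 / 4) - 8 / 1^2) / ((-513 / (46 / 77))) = 92 * sqrt(210) / 3158001 + 67597 / 381843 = 0.18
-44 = -44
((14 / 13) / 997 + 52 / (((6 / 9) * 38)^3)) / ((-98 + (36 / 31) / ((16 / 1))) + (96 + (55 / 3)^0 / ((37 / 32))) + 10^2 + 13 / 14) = 0.00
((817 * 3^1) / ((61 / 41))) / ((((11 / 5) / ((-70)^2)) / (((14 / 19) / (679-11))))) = 453531750 / 112057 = 4047.33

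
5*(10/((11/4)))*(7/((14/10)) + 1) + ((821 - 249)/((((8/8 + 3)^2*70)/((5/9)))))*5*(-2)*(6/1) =92.07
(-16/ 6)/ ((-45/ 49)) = 392/ 135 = 2.90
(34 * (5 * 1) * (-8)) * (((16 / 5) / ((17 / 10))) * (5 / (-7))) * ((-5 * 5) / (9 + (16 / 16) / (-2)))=-5378.15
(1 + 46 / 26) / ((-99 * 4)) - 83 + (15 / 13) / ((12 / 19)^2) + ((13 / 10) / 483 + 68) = -66923293 / 5525520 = -12.11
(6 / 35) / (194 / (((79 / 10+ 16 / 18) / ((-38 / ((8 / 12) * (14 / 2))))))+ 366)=791 / 859435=0.00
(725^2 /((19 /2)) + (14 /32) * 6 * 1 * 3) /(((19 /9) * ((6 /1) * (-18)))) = -8411197 /34656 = -242.71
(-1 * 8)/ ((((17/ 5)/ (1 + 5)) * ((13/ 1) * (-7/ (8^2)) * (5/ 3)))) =9216/ 1547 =5.96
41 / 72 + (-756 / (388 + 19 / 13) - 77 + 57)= -7790753 / 364536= -21.37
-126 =-126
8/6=4/3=1.33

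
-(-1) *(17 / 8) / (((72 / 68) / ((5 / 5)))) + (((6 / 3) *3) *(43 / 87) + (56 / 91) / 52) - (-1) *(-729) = -510969739 / 705744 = -724.02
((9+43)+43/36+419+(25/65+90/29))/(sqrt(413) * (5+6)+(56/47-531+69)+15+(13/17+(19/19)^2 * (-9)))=-207926496641033/150358519108304-45336425586793 * sqrt(413)/1353226671974736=-2.06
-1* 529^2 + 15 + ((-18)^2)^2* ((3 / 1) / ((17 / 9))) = -1922690 / 17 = -113099.41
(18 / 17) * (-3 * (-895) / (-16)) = -24165 / 136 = -177.68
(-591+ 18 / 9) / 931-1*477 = -23404 / 49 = -477.63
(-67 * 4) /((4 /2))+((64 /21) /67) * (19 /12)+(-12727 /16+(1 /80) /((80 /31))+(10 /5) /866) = -10870922923517 /11697235200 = -929.36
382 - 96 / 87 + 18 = 398.90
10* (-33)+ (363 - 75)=-42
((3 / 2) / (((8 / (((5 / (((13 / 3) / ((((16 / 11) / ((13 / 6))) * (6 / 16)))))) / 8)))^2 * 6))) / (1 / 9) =164025 / 3538822144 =0.00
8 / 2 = 4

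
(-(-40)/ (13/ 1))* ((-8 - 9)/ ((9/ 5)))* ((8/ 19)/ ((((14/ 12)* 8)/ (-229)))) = 1557200/ 5187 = 300.21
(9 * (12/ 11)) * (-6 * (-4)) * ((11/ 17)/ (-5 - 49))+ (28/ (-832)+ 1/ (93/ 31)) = -26773/ 10608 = -2.52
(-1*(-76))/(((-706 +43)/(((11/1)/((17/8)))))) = -6688/11271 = -0.59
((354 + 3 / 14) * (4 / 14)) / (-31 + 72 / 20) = -3.69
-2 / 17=-0.12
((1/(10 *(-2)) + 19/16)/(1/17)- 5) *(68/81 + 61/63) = 235135/9072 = 25.92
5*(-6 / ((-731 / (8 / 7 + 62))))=780 / 301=2.59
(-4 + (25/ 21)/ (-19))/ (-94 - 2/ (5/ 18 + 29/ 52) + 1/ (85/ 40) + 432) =-633811/ 52430994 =-0.01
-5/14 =-0.36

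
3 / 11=0.27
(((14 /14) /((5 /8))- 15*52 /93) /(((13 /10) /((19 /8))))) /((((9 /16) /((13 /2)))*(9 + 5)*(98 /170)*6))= -849490 /287091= -2.96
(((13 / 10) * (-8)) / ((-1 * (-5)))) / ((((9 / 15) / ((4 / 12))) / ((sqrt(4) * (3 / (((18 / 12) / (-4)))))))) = 832 / 45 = 18.49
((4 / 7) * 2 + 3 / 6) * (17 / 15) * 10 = 391 / 21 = 18.62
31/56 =0.55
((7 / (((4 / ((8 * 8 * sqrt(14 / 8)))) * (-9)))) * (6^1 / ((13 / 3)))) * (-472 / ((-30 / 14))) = -370048 * sqrt(7) / 195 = -5020.79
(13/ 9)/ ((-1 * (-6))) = 13/ 54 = 0.24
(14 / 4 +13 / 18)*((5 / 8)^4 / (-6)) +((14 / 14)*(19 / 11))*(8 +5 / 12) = 17554879 / 1216512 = 14.43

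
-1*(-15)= 15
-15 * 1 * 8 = -120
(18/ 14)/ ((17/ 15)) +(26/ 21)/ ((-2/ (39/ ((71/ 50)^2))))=-6501965/ 599879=-10.84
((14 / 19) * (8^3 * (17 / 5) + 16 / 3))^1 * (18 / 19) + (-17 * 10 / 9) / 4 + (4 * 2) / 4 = 39513859 / 32490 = 1216.19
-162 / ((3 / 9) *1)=-486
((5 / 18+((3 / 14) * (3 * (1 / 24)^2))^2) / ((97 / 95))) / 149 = 190669655 / 104427896832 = 0.00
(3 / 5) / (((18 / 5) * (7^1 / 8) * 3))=4 / 63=0.06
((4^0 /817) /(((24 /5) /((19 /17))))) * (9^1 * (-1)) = -15 /5848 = -0.00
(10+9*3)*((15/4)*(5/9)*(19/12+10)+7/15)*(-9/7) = -1170.19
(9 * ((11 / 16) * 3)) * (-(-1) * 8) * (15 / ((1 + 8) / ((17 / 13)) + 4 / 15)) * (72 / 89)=40896900 / 162247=252.07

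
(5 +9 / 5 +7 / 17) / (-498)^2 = 613 / 21080340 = 0.00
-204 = -204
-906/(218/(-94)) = 390.66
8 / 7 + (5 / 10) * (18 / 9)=15 / 7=2.14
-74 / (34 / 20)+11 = -553 / 17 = -32.53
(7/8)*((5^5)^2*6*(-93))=-19072265625/4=-4768066406.25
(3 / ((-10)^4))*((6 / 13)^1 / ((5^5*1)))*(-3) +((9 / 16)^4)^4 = 46987082971317505653921 / 468374361246531584000000000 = 0.00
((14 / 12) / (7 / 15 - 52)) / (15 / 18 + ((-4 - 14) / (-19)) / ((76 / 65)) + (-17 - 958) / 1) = 7581 / 325941634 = 0.00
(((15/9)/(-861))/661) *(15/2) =-0.00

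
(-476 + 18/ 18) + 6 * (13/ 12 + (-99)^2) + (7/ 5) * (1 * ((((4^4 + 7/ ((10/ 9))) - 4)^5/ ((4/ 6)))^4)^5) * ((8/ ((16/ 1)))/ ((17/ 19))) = 75634049368098885991633139050328115766798714667235505968326829024060318270400094428206664883019563519208333049766701842662361484082957493758176010144828664011871078783100367835285373413703589291555139322506114516665030522564584362419395312931796186842471693925119499156677650823218197420009720148477218712980118952448013469664869534156664980214217049333/ 1782579200000000000000000000000000000000000000000000000000000000000000000000000000000000000000000000000000000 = 42429559016563688161307580000000000000000000000000000000000000000000000000000000000000000000000000000000000000000000000000000000000000000000000000000000000000000000000000000000000000000000000000000000000000000000000000000000000000000000000000000.00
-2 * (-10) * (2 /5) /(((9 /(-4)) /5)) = -160 /9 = -17.78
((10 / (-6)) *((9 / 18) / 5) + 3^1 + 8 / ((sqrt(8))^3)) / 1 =sqrt(2) / 4 + 17 / 6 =3.19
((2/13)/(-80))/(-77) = 1/40040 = 0.00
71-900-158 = -987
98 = 98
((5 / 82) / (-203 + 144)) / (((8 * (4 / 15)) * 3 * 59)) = -25 / 9134144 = -0.00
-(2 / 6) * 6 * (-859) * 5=8590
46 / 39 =1.18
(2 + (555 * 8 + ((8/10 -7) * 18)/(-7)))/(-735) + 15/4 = -238237/102900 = -2.32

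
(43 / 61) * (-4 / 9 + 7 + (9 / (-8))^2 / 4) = 680819 / 140544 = 4.84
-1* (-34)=34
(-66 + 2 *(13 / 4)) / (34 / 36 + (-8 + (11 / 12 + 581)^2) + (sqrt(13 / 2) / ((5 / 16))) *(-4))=-10444664676600 / 59441543062437961 - 197406720 *sqrt(26) / 59441543062437961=-0.00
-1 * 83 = -83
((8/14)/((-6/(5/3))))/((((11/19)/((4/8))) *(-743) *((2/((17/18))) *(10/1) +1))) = 1615/194116923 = 0.00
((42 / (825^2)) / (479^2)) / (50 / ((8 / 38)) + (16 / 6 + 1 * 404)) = 28 / 67063453290625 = 0.00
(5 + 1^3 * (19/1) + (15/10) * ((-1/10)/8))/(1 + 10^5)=3837/16000160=0.00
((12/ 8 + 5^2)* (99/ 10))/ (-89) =-2.95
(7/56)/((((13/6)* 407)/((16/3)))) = 4/5291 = 0.00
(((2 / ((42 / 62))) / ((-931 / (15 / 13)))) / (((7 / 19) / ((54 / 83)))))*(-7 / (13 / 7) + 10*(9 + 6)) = -0.94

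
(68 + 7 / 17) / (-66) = -1163 / 1122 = -1.04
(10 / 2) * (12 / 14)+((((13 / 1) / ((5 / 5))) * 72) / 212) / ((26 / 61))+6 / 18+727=825821 / 1113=741.98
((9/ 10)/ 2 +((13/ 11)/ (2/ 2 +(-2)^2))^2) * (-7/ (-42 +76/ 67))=2870749/ 33129800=0.09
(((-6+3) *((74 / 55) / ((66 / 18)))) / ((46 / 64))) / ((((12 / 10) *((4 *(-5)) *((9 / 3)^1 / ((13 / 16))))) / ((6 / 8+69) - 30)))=76479 / 111320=0.69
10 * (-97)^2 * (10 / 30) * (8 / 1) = 250906.67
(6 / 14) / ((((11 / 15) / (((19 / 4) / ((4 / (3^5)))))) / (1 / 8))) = 207765 / 9856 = 21.08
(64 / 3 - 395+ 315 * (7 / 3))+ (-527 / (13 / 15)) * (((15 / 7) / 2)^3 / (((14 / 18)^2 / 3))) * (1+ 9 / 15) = -3653008631 / 655473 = -5573.09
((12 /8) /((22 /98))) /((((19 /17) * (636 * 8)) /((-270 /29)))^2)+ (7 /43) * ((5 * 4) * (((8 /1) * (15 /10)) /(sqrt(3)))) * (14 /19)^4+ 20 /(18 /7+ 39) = 672452770162145 /1397689079812608+ 21512960 * sqrt(3) /5603803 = 7.13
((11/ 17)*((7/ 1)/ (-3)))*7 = -539/ 51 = -10.57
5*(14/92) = 35/46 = 0.76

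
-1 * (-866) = 866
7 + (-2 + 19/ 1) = 24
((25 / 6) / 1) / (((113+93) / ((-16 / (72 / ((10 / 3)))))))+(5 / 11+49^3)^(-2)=-209351085582497 / 13972928923496448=-0.01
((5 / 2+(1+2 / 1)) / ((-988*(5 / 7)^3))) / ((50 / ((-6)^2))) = -33957 / 3087500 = -0.01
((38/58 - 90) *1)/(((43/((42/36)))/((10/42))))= -12955/22446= -0.58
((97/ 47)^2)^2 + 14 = 156844815/ 4879681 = 32.14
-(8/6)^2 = -16/9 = -1.78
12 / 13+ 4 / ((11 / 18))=1068 / 143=7.47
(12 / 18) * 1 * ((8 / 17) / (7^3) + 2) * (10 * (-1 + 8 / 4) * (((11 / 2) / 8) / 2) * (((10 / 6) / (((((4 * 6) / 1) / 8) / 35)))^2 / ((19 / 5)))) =334296875 / 732564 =456.34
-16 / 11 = -1.45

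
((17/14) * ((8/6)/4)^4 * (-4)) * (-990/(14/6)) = 3740/147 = 25.44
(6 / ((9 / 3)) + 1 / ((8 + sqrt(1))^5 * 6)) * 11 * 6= 7794479 / 59049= 132.00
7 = 7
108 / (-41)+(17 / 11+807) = 363466 / 451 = 805.91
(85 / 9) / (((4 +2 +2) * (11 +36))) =85 / 3384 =0.03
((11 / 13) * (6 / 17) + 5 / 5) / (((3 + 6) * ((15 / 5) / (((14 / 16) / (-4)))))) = -2009 / 190944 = -0.01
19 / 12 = 1.58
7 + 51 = 58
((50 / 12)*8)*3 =100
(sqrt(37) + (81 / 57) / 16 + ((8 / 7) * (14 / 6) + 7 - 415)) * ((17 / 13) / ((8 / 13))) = -6282911 / 7296 + 17 * sqrt(37) / 8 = -848.22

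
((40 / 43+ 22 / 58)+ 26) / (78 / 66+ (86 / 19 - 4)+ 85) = 0.31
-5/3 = -1.67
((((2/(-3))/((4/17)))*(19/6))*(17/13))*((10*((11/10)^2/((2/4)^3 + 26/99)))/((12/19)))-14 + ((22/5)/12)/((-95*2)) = -2251734351/3791450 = -593.90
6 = 6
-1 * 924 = -924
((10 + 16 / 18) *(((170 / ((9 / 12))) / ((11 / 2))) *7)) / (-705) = -186592 / 41877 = -4.46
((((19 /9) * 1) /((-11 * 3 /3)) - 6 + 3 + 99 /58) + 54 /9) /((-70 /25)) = -129625 /80388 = -1.61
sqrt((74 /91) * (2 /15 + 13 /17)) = sqrt(393231930) /23205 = 0.85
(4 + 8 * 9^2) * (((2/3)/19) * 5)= 114.39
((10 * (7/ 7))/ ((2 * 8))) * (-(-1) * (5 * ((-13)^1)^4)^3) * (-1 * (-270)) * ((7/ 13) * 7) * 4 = 7409463129096721875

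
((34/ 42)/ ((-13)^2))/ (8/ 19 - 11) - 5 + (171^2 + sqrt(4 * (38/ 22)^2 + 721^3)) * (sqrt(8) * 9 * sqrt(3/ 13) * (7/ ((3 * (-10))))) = -614061 * sqrt(78)/ 65 - 21 * sqrt(141496524390)/ 143 - 3567068/ 713349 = -138679.78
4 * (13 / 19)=52 / 19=2.74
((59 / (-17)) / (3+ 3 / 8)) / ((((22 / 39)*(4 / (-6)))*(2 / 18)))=24.61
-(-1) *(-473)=-473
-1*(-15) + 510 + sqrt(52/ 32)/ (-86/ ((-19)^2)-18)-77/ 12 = 518.51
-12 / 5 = -2.40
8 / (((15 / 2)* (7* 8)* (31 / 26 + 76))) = 52 / 210735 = 0.00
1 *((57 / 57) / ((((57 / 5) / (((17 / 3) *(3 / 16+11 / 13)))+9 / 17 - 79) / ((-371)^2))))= -1798.66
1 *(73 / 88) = 73 / 88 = 0.83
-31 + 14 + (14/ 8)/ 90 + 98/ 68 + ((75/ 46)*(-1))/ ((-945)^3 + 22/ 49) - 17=-189400021930487029/ 5820640321598280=-32.54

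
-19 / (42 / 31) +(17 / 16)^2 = -69323 / 5376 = -12.89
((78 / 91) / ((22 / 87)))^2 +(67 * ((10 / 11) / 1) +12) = 500399 / 5929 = 84.40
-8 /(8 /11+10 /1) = -44 /59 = -0.75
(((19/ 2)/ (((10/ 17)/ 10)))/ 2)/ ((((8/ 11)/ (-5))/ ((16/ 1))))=-17765/ 2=-8882.50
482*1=482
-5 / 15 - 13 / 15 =-6 / 5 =-1.20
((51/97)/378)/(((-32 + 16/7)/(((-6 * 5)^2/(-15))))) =85/30264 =0.00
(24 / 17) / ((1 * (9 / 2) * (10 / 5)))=8 / 51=0.16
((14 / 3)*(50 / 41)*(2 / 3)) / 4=350 / 369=0.95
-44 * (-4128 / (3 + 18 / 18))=45408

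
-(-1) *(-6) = -6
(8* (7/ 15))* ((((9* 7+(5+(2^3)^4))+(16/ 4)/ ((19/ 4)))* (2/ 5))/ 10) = 621.95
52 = 52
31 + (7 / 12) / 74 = 27535 / 888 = 31.01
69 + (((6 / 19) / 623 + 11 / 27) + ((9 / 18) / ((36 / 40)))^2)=66844025 / 958797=69.72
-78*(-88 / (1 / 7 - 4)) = -16016 / 9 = -1779.56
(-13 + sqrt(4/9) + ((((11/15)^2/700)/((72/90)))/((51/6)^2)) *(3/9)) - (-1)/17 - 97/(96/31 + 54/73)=-37.56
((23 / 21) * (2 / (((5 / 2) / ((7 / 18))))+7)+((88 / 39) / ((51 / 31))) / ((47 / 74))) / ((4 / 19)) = 270872113 / 5608980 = 48.29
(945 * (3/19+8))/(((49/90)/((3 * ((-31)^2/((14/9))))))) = 24432343875/931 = 26243119.09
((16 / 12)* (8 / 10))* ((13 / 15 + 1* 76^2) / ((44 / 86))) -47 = 29692307 / 2475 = 11996.89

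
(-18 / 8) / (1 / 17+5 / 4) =-153 / 89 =-1.72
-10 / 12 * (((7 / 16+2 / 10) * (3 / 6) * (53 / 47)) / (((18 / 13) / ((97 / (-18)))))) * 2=1136161 / 487296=2.33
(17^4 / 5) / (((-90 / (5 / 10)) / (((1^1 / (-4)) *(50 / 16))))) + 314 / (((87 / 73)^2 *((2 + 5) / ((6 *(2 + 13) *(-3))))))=-57337767233 / 6781824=-8454.62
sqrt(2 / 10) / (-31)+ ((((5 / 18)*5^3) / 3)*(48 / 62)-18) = -2522 / 279-sqrt(5) / 155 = -9.05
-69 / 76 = -0.91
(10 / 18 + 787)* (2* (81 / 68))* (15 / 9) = 53160 / 17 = 3127.06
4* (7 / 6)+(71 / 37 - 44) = -4153 / 111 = -37.41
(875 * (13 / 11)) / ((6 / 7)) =79625 / 66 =1206.44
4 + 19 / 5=39 / 5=7.80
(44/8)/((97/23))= 253/194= 1.30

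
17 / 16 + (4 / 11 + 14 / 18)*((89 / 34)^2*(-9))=-3526249 / 50864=-69.33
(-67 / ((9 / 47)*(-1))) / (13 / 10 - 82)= -4.34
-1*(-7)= 7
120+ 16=136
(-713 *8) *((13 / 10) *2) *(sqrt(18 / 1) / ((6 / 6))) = -222456 *sqrt(2) / 5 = -62920.06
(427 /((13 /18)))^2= 59074596 /169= 349553.82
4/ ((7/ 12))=48/ 7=6.86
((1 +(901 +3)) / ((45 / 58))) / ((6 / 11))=2138.48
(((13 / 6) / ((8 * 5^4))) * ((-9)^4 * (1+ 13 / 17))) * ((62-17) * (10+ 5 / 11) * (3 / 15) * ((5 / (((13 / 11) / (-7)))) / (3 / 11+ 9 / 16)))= -9959598 / 595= -16738.82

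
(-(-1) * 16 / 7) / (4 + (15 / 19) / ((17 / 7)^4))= 25390384 / 44685277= 0.57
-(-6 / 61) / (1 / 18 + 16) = 108 / 17629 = 0.01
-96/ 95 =-1.01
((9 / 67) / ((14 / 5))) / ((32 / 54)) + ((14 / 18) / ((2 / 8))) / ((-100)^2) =6860639 / 84420000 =0.08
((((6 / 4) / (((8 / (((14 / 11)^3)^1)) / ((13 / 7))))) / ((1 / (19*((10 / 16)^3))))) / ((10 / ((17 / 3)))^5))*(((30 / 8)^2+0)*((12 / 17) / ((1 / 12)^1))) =1010854663 / 43614208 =23.18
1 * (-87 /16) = -87 /16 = -5.44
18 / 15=6 / 5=1.20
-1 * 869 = -869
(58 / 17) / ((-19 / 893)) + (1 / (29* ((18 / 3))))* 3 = -158091 / 986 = -160.34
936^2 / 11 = 876096 / 11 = 79645.09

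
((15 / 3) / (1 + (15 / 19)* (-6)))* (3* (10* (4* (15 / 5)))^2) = -4104000 / 71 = -57802.82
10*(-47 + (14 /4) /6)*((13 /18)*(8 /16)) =-36205 /216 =-167.62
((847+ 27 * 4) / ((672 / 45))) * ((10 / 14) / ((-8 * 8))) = -71625 / 100352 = -0.71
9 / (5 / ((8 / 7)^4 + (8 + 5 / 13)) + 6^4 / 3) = 2834613 / 136217489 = 0.02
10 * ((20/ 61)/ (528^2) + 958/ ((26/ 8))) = 81457897285/ 27634464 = 2947.69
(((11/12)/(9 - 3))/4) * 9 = 11/32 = 0.34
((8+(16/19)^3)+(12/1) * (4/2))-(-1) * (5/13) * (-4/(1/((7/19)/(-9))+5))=99064193/3031678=32.68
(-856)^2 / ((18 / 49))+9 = 17952113 / 9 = 1994679.22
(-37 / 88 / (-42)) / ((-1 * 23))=-37 / 85008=-0.00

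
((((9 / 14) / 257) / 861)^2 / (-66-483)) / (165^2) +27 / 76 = 2988323543561630789 / 8411577381877182975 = 0.36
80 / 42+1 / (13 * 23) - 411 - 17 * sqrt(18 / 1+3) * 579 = -9843 * sqrt(21) - 2568688 / 6279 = -45515.38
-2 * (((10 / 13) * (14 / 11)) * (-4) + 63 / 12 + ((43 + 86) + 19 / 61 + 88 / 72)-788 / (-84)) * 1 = -310492033 / 1099098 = -282.50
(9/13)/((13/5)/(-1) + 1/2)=-30/91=-0.33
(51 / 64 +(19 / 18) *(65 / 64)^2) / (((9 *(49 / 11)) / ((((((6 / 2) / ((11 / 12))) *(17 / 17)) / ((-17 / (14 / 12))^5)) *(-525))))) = 8345095675 / 67834724548608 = 0.00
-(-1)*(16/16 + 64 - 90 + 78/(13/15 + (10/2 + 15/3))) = -2905/163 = -17.82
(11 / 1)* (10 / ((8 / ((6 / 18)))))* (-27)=-495 / 4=-123.75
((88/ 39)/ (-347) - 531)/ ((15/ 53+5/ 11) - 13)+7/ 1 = 4866734632/ 96747417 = 50.30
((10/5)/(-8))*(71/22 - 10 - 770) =17089/88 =194.19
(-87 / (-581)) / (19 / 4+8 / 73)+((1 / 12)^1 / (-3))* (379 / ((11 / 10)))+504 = 2445913175 / 4946634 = 494.46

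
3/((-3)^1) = -1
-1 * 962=-962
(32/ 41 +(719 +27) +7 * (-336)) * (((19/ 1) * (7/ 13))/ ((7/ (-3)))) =3751398/ 533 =7038.27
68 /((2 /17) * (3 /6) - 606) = -1156 /10301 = -0.11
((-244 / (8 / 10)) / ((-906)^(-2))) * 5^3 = -31294372500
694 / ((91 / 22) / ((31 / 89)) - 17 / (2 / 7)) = -118327 / 8120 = -14.57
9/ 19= 0.47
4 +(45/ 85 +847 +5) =14561/ 17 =856.53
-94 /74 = -47 /37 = -1.27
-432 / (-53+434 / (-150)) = 2025 / 262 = 7.73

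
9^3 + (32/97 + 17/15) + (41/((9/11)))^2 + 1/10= 254699323/78570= 3241.69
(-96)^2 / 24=384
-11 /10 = -1.10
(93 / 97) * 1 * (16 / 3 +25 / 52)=28117 / 5044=5.57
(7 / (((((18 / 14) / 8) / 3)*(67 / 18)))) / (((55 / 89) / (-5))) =-284.03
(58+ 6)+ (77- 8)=133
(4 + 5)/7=9/7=1.29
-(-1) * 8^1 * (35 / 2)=140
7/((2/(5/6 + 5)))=20.42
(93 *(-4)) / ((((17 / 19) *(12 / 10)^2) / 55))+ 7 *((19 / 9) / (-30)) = -72891011 / 4590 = -15880.39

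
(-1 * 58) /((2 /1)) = -29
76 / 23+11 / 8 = 861 / 184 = 4.68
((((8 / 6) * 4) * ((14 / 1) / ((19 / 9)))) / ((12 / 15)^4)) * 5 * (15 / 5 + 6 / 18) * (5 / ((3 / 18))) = 1640625 / 38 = 43174.34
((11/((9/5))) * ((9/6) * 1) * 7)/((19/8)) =1540/57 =27.02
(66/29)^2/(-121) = -36/841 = -0.04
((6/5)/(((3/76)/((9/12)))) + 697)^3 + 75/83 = 3869221865692/10375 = 372937047.30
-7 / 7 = -1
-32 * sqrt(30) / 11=-15.93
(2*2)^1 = 4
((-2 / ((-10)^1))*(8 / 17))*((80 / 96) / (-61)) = -4 / 3111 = -0.00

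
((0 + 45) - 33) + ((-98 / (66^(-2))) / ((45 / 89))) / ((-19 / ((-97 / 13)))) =-409465636 / 1235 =-331551.12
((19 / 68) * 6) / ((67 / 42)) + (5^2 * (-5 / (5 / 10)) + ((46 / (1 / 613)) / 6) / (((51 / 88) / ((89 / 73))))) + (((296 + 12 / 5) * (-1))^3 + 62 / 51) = -2484494194249999 / 93540375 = -26560661.04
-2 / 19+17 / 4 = 315 / 76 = 4.14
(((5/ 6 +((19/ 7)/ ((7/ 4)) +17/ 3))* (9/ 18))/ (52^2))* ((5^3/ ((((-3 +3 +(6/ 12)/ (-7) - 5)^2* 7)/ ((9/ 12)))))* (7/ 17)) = 295875/ 926898752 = 0.00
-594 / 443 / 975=-198 / 143975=-0.00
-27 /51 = -9 /17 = -0.53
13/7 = 1.86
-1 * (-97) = 97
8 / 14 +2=18 / 7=2.57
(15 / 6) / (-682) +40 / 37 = 1.08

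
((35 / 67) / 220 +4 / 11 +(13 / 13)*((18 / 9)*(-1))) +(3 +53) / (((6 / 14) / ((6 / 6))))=1141165 / 8844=129.03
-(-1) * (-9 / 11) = -9 / 11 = -0.82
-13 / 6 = -2.17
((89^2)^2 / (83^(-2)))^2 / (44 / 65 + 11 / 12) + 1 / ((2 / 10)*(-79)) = 11512088421362305332514975405 / 98197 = 117234624493236100211971.60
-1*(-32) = 32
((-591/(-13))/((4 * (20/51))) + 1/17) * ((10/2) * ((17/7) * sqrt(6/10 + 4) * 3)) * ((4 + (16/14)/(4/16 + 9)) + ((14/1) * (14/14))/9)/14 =3398439503 * sqrt(115)/39595920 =920.40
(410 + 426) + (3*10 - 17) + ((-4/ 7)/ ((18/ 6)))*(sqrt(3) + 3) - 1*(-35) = 6184/ 7 - 4*sqrt(3)/ 21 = 883.10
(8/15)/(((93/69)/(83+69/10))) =2668/75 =35.57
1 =1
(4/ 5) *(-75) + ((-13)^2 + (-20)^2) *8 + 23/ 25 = 112323/ 25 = 4492.92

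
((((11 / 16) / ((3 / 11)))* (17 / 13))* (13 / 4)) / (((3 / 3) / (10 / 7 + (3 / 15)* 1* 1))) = 39083 / 2240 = 17.45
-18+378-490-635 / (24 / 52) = -9035 / 6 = -1505.83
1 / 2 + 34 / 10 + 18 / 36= 22 / 5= 4.40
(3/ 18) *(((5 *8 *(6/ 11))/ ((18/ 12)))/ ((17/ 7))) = 560/ 561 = 1.00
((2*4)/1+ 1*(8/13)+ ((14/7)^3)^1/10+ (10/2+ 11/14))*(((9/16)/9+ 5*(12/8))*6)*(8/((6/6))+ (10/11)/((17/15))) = 375690447/61880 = 6071.27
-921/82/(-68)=921/5576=0.17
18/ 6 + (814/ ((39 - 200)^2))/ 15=1167259/ 388815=3.00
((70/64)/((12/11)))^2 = 148225/147456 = 1.01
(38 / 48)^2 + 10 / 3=2281 / 576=3.96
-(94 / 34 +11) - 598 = -10400 / 17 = -611.76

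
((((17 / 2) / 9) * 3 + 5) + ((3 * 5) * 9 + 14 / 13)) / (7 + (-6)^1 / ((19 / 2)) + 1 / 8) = 853100 / 38493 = 22.16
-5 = -5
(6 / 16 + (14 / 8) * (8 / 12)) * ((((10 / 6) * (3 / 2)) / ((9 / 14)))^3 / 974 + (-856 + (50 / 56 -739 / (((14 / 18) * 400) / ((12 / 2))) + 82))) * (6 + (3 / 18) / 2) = -1056936157671769 / 143145273600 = -7383.66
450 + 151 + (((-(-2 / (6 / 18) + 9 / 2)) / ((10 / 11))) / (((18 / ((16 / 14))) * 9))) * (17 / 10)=5679637 / 9450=601.02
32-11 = 21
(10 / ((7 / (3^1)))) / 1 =30 / 7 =4.29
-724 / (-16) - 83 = -151 / 4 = -37.75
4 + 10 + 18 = 32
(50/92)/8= 25/368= 0.07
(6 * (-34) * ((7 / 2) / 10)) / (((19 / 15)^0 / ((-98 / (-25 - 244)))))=-34986 / 1345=-26.01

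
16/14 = 8/7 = 1.14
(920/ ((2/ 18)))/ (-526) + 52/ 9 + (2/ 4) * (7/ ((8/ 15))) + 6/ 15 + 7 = 757219/ 189360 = 4.00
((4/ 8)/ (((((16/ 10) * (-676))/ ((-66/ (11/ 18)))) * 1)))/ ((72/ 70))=525/ 10816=0.05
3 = 3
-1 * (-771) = 771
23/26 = 0.88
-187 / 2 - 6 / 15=-939 / 10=-93.90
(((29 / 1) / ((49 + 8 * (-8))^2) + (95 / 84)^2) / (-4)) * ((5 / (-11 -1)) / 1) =82787 / 564480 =0.15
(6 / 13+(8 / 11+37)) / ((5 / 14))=76454 / 715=106.93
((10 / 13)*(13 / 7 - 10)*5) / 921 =-950 / 27937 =-0.03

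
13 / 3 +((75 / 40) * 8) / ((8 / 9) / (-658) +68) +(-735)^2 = 326315937917 / 604032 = 540229.55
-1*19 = -19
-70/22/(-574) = 5/902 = 0.01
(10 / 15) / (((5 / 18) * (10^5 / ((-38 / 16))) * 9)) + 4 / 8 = 0.50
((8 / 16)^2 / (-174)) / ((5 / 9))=-3 / 1160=-0.00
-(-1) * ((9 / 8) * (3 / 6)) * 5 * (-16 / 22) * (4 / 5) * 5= -90 / 11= -8.18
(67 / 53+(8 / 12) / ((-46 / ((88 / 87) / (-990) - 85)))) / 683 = 0.00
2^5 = 32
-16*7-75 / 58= -6571 / 58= -113.29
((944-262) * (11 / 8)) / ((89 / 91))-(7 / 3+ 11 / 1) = 1009783 / 1068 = 945.49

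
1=1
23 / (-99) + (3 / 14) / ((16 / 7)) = -439 / 3168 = -0.14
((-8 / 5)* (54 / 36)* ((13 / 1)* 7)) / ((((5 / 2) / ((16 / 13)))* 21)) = -128 / 25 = -5.12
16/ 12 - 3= -5/ 3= -1.67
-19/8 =-2.38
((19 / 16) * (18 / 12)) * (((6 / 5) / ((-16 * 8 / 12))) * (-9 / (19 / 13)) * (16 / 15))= 1053 / 800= 1.32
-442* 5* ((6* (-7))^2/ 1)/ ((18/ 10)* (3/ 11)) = -23823800/ 3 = -7941266.67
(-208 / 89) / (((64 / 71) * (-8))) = 923 / 2848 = 0.32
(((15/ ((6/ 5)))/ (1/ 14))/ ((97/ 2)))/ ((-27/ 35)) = -12250/ 2619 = -4.68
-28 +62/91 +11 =-1485/91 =-16.32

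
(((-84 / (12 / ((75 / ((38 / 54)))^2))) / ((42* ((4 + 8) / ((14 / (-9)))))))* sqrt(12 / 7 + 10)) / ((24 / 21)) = 354375* sqrt(574) / 11552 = 734.96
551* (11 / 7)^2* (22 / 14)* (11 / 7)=8067191 / 2401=3359.93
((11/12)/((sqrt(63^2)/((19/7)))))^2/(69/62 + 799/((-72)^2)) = 0.00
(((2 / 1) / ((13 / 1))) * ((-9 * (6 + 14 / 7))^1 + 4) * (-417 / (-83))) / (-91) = 56712 / 98189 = 0.58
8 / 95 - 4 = -372 / 95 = -3.92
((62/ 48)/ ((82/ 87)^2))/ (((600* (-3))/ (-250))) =130355/ 645504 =0.20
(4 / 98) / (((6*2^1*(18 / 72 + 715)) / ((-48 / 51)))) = -32 / 7149639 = -0.00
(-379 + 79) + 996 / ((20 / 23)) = 4227 / 5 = 845.40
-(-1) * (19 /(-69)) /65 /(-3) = 19 /13455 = 0.00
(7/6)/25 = 7/150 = 0.05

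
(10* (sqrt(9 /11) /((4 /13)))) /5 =39* sqrt(11) /22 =5.88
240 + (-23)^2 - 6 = 763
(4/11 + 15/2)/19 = 173/418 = 0.41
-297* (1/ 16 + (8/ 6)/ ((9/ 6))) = -282.56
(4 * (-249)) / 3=-332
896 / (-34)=-448 / 17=-26.35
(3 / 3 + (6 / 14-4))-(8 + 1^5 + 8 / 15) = -1271 / 105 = -12.10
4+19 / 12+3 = 103 / 12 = 8.58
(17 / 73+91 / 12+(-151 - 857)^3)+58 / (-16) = -1794385273681 / 1752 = -1024192507.81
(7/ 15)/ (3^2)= 7/ 135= 0.05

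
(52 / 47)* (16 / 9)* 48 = 13312 / 141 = 94.41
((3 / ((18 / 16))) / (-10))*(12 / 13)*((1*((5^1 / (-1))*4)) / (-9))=-64 / 117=-0.55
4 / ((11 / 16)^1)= 64 / 11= 5.82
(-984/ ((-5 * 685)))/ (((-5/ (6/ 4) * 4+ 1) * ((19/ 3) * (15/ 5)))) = -2952/ 2407775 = -0.00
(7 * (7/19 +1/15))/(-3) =-868/855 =-1.02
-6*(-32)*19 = 3648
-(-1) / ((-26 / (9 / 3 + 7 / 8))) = -31 / 208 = -0.15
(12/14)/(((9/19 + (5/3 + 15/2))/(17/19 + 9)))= 0.88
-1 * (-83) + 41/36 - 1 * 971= -31927/36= -886.86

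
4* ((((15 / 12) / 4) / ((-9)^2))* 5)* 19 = 475 / 324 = 1.47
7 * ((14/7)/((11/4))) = 5.09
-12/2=-6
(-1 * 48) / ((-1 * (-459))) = -16 / 153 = -0.10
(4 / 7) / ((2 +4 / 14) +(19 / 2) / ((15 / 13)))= 120 / 2209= 0.05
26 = 26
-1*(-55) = 55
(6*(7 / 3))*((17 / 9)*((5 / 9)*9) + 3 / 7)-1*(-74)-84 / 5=8794 / 45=195.42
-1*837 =-837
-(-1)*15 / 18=5 / 6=0.83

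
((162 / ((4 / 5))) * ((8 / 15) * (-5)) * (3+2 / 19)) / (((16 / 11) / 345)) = -30227175 / 76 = -397725.99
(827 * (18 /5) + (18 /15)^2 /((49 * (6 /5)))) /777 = 48628 /12691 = 3.83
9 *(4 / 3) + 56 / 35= 68 / 5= 13.60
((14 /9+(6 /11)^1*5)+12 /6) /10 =311 /495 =0.63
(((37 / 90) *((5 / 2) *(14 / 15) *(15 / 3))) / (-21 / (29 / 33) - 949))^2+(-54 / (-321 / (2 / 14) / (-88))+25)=39788123729041805 / 1738595940966864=22.89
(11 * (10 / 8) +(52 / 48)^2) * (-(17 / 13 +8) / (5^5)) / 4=-0.01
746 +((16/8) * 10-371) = 395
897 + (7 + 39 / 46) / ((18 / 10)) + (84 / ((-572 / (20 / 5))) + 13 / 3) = 53584075 / 59202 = 905.11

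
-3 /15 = -1 /5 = -0.20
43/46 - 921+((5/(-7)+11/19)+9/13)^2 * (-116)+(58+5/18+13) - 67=-588970335916/618814287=-951.77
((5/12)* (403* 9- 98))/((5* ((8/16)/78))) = 45877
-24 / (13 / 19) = -456 / 13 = -35.08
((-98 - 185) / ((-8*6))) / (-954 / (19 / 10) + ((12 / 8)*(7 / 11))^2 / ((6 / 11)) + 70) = -59147 / 4318122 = -0.01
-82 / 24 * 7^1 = -287 / 12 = -23.92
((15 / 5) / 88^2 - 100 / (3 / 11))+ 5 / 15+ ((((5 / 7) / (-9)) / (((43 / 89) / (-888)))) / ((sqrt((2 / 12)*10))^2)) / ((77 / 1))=-17876294701 / 48949824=-365.20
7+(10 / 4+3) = 12.50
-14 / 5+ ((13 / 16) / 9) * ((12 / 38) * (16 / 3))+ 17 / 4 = 5479 / 3420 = 1.60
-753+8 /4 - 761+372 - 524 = -1664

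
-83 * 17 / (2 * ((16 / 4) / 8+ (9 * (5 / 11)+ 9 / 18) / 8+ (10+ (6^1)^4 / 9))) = -124168 / 27293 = -4.55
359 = 359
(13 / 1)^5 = 371293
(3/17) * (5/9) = 5/51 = 0.10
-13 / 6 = -2.17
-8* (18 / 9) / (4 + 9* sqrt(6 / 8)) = 256 / 179 - 288* sqrt(3) / 179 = -1.36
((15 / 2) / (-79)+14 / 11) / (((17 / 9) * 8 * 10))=18423 / 2363680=0.01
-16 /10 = -8 /5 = -1.60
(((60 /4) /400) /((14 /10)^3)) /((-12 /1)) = -25 /21952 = -0.00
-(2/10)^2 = -1/25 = -0.04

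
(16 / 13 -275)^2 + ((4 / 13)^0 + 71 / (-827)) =10475307551 / 139763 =74950.51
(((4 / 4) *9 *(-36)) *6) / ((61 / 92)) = -178848 / 61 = -2931.93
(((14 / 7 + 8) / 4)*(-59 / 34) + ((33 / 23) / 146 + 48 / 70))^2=211885200100729 / 15968175840400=13.27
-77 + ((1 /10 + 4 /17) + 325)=42217 /170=248.34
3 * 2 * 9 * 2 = 108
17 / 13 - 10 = -113 / 13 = -8.69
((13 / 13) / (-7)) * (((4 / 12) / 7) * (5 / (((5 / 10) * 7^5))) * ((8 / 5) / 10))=-8 / 12353145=-0.00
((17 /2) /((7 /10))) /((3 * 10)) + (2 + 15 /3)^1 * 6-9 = 1403 /42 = 33.40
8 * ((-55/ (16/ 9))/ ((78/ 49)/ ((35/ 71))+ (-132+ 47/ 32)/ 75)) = -203742000/ 1225529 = -166.25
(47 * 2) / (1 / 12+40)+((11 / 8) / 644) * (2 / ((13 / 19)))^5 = 2.80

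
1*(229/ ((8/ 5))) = 1145/ 8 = 143.12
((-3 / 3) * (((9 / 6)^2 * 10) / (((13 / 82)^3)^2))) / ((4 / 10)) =-17100375267600 / 4826809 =-3542790.96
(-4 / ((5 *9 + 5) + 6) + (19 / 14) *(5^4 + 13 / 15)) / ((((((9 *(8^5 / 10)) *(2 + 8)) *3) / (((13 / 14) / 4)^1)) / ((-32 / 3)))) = -2318641 / 975421440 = -0.00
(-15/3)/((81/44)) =-2.72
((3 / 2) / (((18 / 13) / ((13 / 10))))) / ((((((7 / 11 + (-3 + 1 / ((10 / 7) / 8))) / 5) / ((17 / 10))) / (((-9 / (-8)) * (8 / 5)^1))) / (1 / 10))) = 0.67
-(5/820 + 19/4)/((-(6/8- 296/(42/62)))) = -16380/1502281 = -0.01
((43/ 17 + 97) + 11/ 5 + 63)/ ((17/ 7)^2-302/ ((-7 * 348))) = 119381052/ 4364155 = 27.35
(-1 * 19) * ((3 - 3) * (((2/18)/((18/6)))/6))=0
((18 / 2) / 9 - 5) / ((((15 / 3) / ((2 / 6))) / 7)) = -28 / 15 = -1.87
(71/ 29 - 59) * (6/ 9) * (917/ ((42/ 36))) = -29633.10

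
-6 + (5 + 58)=57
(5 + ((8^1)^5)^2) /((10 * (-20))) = -1073741829 /200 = -5368709.14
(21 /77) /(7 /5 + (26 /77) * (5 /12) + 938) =630 /2170339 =0.00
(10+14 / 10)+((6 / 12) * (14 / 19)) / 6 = 6533 / 570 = 11.46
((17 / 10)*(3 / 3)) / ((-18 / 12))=-17 / 15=-1.13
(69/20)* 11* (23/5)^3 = 9234753/2500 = 3693.90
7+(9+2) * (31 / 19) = 474 / 19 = 24.95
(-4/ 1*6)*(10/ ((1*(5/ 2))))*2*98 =-18816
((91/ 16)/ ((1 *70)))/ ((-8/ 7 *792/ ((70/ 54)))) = -637/ 5474304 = -0.00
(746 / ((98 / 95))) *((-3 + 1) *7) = -10124.29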